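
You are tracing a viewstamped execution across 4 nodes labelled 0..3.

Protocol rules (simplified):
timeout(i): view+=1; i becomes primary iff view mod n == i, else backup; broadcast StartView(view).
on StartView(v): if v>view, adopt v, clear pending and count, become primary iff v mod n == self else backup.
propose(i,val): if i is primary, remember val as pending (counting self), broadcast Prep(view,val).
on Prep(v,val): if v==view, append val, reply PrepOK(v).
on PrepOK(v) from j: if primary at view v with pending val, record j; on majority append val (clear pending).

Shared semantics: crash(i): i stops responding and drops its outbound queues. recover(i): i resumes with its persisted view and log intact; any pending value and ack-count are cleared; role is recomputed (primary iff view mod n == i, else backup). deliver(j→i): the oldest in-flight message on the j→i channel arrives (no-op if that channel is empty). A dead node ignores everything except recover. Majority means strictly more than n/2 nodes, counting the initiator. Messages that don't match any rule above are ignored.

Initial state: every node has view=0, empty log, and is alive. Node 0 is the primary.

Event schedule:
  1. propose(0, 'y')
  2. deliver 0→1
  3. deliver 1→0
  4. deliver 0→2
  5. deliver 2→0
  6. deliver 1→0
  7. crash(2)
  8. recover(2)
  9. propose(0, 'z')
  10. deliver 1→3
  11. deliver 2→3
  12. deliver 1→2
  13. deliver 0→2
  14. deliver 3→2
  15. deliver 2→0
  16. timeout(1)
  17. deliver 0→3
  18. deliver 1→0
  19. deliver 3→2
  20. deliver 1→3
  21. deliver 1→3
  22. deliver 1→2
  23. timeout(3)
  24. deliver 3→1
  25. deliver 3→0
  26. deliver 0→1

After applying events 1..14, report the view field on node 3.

step 1 propose(0,'y'): —
step 2 deliver 0→1: 1={back,v=0,log=y}
step 3 deliver 1→0: —
step 4 deliver 0→2: 2={back,v=0,log=y}
step 5 deliver 2→0: 0={prim,v=0,log=y}
step 6 deliver 1→0: —
step 7 crash(2): 2={✗back,v=0,log=y}
step 8 recover(2): 2={back,v=0,log=y}
step 9 propose(0,'z'): —
step 10 deliver 1→3: —
step 11 deliver 2→3: —
step 12 deliver 1→2: —
step 13 deliver 0→2: 2={back,v=0,log=y,z}
step 14 deliver 3→2: —

0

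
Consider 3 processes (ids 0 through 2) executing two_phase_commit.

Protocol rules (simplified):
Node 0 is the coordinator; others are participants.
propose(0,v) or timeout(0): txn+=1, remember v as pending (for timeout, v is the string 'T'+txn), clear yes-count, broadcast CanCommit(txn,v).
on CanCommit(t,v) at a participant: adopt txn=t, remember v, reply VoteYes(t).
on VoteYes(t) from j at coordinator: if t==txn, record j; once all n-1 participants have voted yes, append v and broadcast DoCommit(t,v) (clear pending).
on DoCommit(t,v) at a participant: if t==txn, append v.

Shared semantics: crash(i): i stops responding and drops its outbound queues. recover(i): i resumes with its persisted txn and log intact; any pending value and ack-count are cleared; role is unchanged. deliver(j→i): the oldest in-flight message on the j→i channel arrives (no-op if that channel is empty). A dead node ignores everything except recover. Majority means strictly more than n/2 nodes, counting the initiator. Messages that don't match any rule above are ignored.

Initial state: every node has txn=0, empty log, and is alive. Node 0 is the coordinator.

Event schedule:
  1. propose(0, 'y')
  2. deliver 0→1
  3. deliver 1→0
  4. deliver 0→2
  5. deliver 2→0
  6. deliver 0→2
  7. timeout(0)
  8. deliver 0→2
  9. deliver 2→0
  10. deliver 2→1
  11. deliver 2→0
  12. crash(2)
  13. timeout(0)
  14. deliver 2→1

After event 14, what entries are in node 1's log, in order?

empty

[1] propose(0,'y') → N0(coor t1 [-])
[2] deliver 0→1 → N1(part t1 [-])
[3] deliver 1→0 → ∅
[4] deliver 0→2 → N2(part t1 [-])
[5] deliver 2→0 → N0(coor t1 [y])
[6] deliver 0→2 → N2(part t1 [y])
[7] timeout(0) → N0(coor t2 [y])
[8] deliver 0→2 → N2(part t2 [y])
[9] deliver 2→0 → ∅
[10] deliver 2→1 → ∅
[11] deliver 2→0 → ∅
[12] crash(2) → N2(✗part t2 [y])
[13] timeout(0) → N0(coor t3 [y])
[14] deliver 2→1 → ∅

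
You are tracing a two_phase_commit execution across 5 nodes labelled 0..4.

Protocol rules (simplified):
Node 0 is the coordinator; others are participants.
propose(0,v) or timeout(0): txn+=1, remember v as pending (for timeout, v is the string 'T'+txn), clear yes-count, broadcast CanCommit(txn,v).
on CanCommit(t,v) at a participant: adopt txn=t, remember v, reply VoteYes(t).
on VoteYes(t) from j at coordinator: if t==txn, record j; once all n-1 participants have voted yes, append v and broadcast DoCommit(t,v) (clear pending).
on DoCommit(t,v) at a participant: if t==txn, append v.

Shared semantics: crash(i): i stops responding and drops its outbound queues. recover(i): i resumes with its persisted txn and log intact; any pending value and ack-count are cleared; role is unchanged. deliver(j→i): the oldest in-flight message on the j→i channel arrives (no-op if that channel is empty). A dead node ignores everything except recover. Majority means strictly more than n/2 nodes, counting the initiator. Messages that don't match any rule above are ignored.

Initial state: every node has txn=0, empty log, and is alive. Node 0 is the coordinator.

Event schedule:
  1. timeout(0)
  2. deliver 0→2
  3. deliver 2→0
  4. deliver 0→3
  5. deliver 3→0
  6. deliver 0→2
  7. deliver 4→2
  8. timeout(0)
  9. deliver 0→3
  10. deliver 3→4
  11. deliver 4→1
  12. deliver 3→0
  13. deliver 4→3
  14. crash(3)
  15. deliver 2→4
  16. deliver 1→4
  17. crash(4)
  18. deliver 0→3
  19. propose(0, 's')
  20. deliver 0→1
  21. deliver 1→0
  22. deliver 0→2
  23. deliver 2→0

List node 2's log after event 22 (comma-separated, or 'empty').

[1] timeout(0) → N0(coor t1 [-])
[2] deliver 0→2 → N2(part t1 [-])
[3] deliver 2→0 → ∅
[4] deliver 0→3 → N3(part t1 [-])
[5] deliver 3→0 → ∅
[6] deliver 0→2 → ∅
[7] deliver 4→2 → ∅
[8] timeout(0) → N0(coor t2 [-])
[9] deliver 0→3 → N3(part t2 [-])
[10] deliver 3→4 → ∅
[11] deliver 4→1 → ∅
[12] deliver 3→0 → ∅
[13] deliver 4→3 → ∅
[14] crash(3) → N3(✗part t2 [-])
[15] deliver 2→4 → ∅
[16] deliver 1→4 → ∅
[17] crash(4) → N4(✗part t0 [-])
[18] deliver 0→3 → ∅
[19] propose(0,'s') → N0(coor t3 [-])
[20] deliver 0→1 → N1(part t1 [-])
[21] deliver 1→0 → ∅
[22] deliver 0→2 → N2(part t2 [-])

empty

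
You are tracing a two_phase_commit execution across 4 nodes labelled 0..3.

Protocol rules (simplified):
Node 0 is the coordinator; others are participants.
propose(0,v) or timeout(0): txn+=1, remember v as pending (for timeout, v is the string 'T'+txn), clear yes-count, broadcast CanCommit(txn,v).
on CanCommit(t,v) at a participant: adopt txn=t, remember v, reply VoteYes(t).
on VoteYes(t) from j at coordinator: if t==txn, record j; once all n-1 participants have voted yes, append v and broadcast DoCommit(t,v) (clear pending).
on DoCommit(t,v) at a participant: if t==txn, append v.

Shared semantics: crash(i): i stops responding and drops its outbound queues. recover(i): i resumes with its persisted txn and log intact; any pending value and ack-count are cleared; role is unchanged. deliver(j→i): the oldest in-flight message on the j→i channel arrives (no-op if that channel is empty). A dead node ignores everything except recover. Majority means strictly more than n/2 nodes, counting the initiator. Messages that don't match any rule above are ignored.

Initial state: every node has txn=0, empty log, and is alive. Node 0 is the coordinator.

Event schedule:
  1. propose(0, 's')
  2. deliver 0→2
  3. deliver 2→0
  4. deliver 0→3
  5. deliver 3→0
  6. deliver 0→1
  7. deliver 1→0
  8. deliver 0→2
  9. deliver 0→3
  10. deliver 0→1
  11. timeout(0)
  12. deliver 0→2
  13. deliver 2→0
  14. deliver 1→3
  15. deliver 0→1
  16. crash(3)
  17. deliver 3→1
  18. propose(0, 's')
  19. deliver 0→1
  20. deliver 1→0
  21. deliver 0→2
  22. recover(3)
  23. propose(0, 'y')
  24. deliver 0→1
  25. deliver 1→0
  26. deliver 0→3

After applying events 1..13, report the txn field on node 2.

step 1 propose(0,'s'): 0={coor,t=1,log=-}
step 2 deliver 0→2: 2={part,t=1,log=-}
step 3 deliver 2→0: —
step 4 deliver 0→3: 3={part,t=1,log=-}
step 5 deliver 3→0: —
step 6 deliver 0→1: 1={part,t=1,log=-}
step 7 deliver 1→0: 0={coor,t=1,log=s}
step 8 deliver 0→2: 2={part,t=1,log=s}
step 9 deliver 0→3: 3={part,t=1,log=s}
step 10 deliver 0→1: 1={part,t=1,log=s}
step 11 timeout(0): 0={coor,t=2,log=s}
step 12 deliver 0→2: 2={part,t=2,log=s}
step 13 deliver 2→0: —

2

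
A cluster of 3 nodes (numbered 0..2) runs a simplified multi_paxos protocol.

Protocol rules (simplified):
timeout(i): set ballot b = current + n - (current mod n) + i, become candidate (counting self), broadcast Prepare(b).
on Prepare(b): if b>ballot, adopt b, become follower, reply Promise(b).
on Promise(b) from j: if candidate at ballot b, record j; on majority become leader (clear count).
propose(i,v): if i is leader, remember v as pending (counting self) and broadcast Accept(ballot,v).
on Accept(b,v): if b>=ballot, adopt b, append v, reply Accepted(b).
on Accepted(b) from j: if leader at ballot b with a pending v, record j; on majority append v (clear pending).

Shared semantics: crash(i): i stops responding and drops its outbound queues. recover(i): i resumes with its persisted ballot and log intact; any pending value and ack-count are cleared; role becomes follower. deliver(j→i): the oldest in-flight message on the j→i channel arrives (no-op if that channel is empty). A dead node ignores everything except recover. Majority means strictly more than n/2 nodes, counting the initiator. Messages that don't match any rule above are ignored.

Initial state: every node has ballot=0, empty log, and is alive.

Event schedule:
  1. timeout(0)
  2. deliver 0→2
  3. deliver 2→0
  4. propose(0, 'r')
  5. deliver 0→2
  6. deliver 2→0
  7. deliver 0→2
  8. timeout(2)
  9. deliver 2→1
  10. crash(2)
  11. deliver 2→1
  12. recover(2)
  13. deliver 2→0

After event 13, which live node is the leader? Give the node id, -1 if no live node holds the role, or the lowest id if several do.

0

after 1 — timeout(0): n0:cand/b3/[-]
after 2 — deliver 0→2: n2:foll/b3/[-]
after 3 — deliver 2→0: n0:lead/b3/[-]
after 4 — propose(0,'r'): ·
after 5 — deliver 0→2: n2:foll/b3/[r]
after 6 — deliver 2→0: n0:lead/b3/[r]
after 7 — deliver 0→2: ·
after 8 — timeout(2): n2:cand/b8/[r]
after 9 — deliver 2→1: n1:foll/b8/[-]
after 10 — crash(2): n2:✗cand/b8/[r]
after 11 — deliver 2→1: ·
after 12 — recover(2): n2:foll/b8/[r]
after 13 — deliver 2→0: ·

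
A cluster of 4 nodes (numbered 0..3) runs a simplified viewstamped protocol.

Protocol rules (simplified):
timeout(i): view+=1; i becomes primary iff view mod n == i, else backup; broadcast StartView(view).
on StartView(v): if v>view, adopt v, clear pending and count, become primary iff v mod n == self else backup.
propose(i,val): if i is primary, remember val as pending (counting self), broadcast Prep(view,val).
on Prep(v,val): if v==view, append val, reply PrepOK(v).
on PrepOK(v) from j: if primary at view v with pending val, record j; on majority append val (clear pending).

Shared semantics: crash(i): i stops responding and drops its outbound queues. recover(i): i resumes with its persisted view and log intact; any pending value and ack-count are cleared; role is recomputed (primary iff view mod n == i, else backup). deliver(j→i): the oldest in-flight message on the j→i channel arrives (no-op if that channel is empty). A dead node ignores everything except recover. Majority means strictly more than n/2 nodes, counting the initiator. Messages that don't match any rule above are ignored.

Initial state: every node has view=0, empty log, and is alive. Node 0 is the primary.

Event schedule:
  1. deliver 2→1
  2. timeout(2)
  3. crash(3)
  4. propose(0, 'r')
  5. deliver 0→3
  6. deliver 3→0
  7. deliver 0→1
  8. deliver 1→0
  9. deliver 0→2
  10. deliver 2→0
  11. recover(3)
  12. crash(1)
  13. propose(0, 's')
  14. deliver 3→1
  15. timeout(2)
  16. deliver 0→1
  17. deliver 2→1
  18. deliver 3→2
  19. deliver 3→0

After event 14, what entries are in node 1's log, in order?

[1] deliver 2→1 → ∅
[2] timeout(2) → N2(back v1 [-])
[3] crash(3) → N3(✗back v0 [-])
[4] propose(0,'r') → ∅
[5] deliver 0→3 → ∅
[6] deliver 3→0 → ∅
[7] deliver 0→1 → N1(back v0 [r])
[8] deliver 1→0 → ∅
[9] deliver 0→2 → ∅
[10] deliver 2→0 → N0(back v1 [-])
[11] recover(3) → N3(back v0 [-])
[12] crash(1) → N1(✗back v0 [r])
[13] propose(0,'s') → ∅
[14] deliver 3→1 → ∅

r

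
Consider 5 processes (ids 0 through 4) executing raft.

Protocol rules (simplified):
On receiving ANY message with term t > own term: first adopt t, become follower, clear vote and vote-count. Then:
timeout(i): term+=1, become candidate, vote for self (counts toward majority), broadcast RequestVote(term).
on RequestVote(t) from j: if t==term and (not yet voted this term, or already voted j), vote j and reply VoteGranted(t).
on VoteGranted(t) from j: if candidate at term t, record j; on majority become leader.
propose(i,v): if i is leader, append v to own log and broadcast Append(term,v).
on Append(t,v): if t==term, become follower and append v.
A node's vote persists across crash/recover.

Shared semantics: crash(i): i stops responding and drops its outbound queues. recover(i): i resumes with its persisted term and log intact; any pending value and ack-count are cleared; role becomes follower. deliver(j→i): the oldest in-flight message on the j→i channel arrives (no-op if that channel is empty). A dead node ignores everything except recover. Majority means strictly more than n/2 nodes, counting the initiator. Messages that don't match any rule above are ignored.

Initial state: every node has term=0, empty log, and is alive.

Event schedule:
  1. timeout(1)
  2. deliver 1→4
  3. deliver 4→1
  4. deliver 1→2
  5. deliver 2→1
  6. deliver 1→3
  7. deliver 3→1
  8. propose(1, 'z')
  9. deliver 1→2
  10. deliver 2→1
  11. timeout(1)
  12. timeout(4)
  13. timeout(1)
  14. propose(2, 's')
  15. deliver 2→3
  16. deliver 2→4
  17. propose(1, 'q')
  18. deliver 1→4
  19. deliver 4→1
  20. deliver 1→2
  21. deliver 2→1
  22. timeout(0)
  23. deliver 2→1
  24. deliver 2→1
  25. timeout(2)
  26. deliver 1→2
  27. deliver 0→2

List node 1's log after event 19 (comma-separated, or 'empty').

z

step 1 timeout(1): 1={cand,t=1,log=-}
step 2 deliver 1→4: 4={foll,t=1,log=-}
step 3 deliver 4→1: —
step 4 deliver 1→2: 2={foll,t=1,log=-}
step 5 deliver 2→1: 1={lead,t=1,log=-}
step 6 deliver 1→3: 3={foll,t=1,log=-}
step 7 deliver 3→1: —
step 8 propose(1,'z'): 1={lead,t=1,log=z}
step 9 deliver 1→2: 2={foll,t=1,log=z}
step 10 deliver 2→1: —
step 11 timeout(1): 1={cand,t=2,log=z}
step 12 timeout(4): 4={cand,t=2,log=-}
step 13 timeout(1): 1={cand,t=3,log=z}
step 14 propose(2,'s'): —
step 15 deliver 2→3: —
step 16 deliver 2→4: —
step 17 propose(1,'q'): —
step 18 deliver 1→4: —
step 19 deliver 4→1: —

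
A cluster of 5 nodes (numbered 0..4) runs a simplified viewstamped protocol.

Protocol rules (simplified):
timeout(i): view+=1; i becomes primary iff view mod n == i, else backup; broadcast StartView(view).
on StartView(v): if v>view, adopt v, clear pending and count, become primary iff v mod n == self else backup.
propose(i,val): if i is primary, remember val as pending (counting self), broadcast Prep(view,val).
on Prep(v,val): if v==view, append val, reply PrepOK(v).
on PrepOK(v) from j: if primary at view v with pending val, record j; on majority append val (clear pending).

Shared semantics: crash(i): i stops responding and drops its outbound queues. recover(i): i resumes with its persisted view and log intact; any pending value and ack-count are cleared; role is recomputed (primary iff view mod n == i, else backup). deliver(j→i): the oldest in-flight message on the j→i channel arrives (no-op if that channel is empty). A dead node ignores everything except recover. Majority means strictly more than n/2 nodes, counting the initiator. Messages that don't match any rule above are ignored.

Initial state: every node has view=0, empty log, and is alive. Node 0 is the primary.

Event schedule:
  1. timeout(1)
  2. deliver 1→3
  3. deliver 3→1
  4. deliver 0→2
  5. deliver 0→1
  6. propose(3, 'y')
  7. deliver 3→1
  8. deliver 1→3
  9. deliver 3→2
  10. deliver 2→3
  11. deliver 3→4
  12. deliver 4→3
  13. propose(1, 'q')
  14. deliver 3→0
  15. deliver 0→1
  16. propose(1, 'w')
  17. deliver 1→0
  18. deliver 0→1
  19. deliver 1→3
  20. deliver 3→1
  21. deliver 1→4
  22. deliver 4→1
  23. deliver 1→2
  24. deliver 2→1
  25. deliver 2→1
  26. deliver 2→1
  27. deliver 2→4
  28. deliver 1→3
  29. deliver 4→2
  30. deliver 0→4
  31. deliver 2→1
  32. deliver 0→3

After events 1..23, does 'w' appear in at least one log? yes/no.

1. timeout(1):  <1:prim v1 ->
2. deliver 1→3:  <3:back v1 ->
3. deliver 3→1:  nop
4. deliver 0→2:  nop
5. deliver 0→1:  nop
6. propose(3,'y'):  nop
7. deliver 3→1:  nop
8. deliver 1→3:  nop
9. deliver 3→2:  nop
10. deliver 2→3:  nop
11. deliver 3→4:  nop
12. deliver 4→3:  nop
13. propose(1,'q'):  nop
14. deliver 3→0:  nop
15. deliver 0→1:  nop
16. propose(1,'w'):  nop
17. deliver 1→0:  <0:back v1 ->
18. deliver 0→1:  nop
19. deliver 1→3:  <3:back v1 q>
20. deliver 3→1:  nop
21. deliver 1→4:  <4:back v1 ->
22. deliver 4→1:  nop
23. deliver 1→2:  <2:back v1 ->

no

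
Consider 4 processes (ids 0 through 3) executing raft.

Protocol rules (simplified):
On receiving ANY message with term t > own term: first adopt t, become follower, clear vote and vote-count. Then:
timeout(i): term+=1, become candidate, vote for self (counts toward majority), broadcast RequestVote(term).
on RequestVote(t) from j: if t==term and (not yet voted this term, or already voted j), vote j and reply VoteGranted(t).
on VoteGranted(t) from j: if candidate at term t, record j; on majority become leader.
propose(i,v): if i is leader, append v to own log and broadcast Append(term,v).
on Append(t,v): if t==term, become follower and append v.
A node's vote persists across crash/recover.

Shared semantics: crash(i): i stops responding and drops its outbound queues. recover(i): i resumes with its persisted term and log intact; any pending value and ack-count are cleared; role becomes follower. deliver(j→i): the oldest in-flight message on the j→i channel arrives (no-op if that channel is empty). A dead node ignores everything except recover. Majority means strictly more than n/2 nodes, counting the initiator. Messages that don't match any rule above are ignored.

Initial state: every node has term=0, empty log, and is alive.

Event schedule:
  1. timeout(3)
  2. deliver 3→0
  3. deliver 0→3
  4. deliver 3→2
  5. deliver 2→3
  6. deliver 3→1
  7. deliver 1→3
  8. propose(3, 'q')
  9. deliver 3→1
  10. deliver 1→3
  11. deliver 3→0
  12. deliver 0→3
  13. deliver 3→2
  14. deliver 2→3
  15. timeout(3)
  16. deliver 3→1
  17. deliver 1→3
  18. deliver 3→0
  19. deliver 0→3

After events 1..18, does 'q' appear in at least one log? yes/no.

step 1 timeout(3): 3={cand,t=1,log=-}
step 2 deliver 3→0: 0={foll,t=1,log=-}
step 3 deliver 0→3: —
step 4 deliver 3→2: 2={foll,t=1,log=-}
step 5 deliver 2→3: 3={lead,t=1,log=-}
step 6 deliver 3→1: 1={foll,t=1,log=-}
step 7 deliver 1→3: —
step 8 propose(3,'q'): 3={lead,t=1,log=q}
step 9 deliver 3→1: 1={foll,t=1,log=q}
step 10 deliver 1→3: —
step 11 deliver 3→0: 0={foll,t=1,log=q}
step 12 deliver 0→3: —
step 13 deliver 3→2: 2={foll,t=1,log=q}
step 14 deliver 2→3: —
step 15 timeout(3): 3={cand,t=2,log=q}
step 16 deliver 3→1: 1={foll,t=2,log=q}
step 17 deliver 1→3: —
step 18 deliver 3→0: 0={foll,t=2,log=q}

yes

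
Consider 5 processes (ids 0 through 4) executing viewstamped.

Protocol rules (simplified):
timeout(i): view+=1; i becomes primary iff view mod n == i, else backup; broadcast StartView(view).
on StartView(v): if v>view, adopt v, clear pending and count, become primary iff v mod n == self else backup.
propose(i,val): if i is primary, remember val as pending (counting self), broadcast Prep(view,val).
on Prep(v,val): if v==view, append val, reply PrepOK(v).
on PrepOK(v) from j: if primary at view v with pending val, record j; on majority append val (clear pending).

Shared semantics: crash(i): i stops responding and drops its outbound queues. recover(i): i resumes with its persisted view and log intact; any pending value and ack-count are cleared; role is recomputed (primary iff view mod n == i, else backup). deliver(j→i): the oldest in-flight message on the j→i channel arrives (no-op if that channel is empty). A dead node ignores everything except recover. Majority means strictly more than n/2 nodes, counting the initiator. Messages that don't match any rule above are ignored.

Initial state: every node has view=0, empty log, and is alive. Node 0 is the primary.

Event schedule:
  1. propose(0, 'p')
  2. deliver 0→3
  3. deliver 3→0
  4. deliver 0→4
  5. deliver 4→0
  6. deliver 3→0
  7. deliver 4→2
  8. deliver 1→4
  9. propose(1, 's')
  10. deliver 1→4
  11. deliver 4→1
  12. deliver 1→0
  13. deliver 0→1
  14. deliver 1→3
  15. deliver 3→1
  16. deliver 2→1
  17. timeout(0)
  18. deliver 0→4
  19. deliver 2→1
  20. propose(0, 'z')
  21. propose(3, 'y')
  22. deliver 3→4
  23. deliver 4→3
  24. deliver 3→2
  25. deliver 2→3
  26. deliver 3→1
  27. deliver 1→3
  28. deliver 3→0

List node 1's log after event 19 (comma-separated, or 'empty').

step 1 propose(0,'p'): —
step 2 deliver 0→3: 3={back,v=0,log=p}
step 3 deliver 3→0: —
step 4 deliver 0→4: 4={back,v=0,log=p}
step 5 deliver 4→0: 0={prim,v=0,log=p}
step 6 deliver 3→0: —
step 7 deliver 4→2: —
step 8 deliver 1→4: —
step 9 propose(1,'s'): —
step 10 deliver 1→4: —
step 11 deliver 4→1: —
step 12 deliver 1→0: —
step 13 deliver 0→1: 1={back,v=0,log=p}
step 14 deliver 1→3: —
step 15 deliver 3→1: —
step 16 deliver 2→1: —
step 17 timeout(0): 0={back,v=1,log=p}
step 18 deliver 0→4: 4={back,v=1,log=p}
step 19 deliver 2→1: —

p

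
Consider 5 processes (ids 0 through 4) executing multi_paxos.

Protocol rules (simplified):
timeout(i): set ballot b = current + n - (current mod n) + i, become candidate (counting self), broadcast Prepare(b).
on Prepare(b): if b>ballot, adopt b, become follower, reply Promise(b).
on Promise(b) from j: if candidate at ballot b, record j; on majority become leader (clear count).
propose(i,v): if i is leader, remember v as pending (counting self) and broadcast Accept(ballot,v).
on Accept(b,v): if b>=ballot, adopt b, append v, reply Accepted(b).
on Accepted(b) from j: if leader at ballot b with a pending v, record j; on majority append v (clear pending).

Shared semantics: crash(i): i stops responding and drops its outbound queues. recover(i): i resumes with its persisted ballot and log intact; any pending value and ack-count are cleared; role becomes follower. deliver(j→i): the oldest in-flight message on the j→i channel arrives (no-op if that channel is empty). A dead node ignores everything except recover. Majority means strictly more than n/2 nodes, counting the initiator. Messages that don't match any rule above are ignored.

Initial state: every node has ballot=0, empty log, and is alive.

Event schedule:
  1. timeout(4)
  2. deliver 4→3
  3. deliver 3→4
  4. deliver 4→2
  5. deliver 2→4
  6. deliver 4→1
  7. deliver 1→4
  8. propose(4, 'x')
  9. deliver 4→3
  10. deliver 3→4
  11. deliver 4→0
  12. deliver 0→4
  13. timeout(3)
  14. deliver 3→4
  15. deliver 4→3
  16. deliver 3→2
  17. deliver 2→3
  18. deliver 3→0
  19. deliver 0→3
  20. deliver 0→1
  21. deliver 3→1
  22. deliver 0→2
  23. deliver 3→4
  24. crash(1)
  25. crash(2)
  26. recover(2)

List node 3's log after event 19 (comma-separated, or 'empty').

step 1 timeout(4): 4={cand,b=9,log=-}
step 2 deliver 4→3: 3={foll,b=9,log=-}
step 3 deliver 3→4: —
step 4 deliver 4→2: 2={foll,b=9,log=-}
step 5 deliver 2→4: 4={lead,b=9,log=-}
step 6 deliver 4→1: 1={foll,b=9,log=-}
step 7 deliver 1→4: —
step 8 propose(4,'x'): —
step 9 deliver 4→3: 3={foll,b=9,log=x}
step 10 deliver 3→4: —
step 11 deliver 4→0: 0={foll,b=9,log=-}
step 12 deliver 0→4: —
step 13 timeout(3): 3={cand,b=13,log=x}
step 14 deliver 3→4: 4={foll,b=13,log=-}
step 15 deliver 4→3: —
step 16 deliver 3→2: 2={foll,b=13,log=-}
step 17 deliver 2→3: 3={lead,b=13,log=x}
step 18 deliver 3→0: 0={foll,b=13,log=-}
step 19 deliver 0→3: —

x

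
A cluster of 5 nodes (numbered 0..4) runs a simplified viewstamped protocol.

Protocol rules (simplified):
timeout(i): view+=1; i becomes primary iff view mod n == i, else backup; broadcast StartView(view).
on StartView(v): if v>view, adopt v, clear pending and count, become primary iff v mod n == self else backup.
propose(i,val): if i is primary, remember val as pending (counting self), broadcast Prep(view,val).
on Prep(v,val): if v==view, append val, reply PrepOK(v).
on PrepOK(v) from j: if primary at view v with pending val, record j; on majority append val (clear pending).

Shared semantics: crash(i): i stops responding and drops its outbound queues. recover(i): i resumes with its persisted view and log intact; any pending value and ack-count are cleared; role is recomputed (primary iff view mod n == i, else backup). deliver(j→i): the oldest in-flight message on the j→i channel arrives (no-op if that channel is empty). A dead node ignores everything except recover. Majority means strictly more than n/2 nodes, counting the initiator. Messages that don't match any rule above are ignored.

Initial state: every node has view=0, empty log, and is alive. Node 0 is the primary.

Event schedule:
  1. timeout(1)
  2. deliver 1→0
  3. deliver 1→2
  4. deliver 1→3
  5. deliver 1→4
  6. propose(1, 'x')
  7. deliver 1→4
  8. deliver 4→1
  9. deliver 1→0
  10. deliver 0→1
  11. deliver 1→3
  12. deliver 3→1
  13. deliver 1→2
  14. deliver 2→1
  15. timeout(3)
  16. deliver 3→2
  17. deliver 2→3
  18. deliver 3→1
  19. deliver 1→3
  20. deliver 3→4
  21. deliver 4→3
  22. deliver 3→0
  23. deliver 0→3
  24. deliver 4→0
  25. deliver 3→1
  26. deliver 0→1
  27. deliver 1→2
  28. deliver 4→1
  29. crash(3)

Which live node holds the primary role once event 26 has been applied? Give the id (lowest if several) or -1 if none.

1. timeout(1):  <1:prim v1 ->
2. deliver 1→0:  <0:back v1 ->
3. deliver 1→2:  <2:back v1 ->
4. deliver 1→3:  <3:back v1 ->
5. deliver 1→4:  <4:back v1 ->
6. propose(1,'x'):  nop
7. deliver 1→4:  <4:back v1 x>
8. deliver 4→1:  nop
9. deliver 1→0:  <0:back v1 x>
10. deliver 0→1:  <1:prim v1 x>
11. deliver 1→3:  <3:back v1 x>
12. deliver 3→1:  nop
13. deliver 1→2:  <2:back v1 x>
14. deliver 2→1:  nop
15. timeout(3):  <3:back v2 x>
16. deliver 3→2:  <2:prim v2 x>
17. deliver 2→3:  nop
18. deliver 3→1:  <1:back v2 x>
19. deliver 1→3:  nop
20. deliver 3→4:  <4:back v2 x>
21. deliver 4→3:  nop
22. deliver 3→0:  <0:back v2 x>
23. deliver 0→3:  nop
24. deliver 4→0:  nop
25. deliver 3→1:  nop
26. deliver 0→1:  nop

2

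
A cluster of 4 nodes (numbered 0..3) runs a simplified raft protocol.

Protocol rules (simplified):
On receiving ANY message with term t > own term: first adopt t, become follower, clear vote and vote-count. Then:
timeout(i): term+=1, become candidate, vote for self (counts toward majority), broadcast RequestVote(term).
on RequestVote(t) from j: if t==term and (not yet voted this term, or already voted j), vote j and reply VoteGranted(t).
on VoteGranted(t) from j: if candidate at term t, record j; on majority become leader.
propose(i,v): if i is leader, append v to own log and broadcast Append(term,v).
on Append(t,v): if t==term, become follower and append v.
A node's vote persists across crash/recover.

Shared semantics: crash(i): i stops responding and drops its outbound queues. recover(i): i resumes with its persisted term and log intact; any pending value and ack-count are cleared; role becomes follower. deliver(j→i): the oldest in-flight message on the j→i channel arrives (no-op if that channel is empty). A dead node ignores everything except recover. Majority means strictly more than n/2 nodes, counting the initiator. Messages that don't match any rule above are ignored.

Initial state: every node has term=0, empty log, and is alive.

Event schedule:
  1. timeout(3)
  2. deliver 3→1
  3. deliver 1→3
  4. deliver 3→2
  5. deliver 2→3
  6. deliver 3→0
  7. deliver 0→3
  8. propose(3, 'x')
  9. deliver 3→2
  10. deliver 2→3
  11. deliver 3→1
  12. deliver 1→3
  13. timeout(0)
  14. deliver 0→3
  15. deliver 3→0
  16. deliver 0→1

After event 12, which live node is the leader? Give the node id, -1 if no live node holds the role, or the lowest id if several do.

3

1. timeout(3):  <3:cand t1 ->
2. deliver 3→1:  <1:foll t1 ->
3. deliver 1→3:  nop
4. deliver 3→2:  <2:foll t1 ->
5. deliver 2→3:  <3:lead t1 ->
6. deliver 3→0:  <0:foll t1 ->
7. deliver 0→3:  nop
8. propose(3,'x'):  <3:lead t1 x>
9. deliver 3→2:  <2:foll t1 x>
10. deliver 2→3:  nop
11. deliver 3→1:  <1:foll t1 x>
12. deliver 1→3:  nop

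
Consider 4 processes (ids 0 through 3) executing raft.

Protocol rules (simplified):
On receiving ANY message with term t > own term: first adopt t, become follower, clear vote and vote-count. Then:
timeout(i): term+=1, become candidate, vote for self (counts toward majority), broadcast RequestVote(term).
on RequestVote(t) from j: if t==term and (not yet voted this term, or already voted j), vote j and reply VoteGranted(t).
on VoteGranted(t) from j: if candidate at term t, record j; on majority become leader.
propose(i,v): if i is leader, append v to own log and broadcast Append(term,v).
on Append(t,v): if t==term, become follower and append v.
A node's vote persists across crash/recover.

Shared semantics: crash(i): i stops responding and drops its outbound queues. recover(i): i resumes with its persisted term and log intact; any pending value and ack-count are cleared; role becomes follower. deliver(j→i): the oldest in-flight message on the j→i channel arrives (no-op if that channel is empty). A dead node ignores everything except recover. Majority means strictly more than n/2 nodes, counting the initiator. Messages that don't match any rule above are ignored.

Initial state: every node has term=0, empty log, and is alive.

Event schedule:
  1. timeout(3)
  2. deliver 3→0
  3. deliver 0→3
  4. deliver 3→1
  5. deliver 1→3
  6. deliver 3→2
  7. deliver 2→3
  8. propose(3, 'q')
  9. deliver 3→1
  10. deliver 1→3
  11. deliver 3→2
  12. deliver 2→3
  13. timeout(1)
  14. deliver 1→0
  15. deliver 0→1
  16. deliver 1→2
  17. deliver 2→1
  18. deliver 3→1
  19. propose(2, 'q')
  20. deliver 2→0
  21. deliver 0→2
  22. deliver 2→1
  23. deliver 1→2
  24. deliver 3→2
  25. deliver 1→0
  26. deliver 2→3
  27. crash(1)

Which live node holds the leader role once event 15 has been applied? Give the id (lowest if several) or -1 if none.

3

after 1 — timeout(3): n3:cand/t1/[-]
after 2 — deliver 3→0: n0:foll/t1/[-]
after 3 — deliver 0→3: ·
after 4 — deliver 3→1: n1:foll/t1/[-]
after 5 — deliver 1→3: n3:lead/t1/[-]
after 6 — deliver 3→2: n2:foll/t1/[-]
after 7 — deliver 2→3: ·
after 8 — propose(3,'q'): n3:lead/t1/[q]
after 9 — deliver 3→1: n1:foll/t1/[q]
after 10 — deliver 1→3: ·
after 11 — deliver 3→2: n2:foll/t1/[q]
after 12 — deliver 2→3: ·
after 13 — timeout(1): n1:cand/t2/[q]
after 14 — deliver 1→0: n0:foll/t2/[-]
after 15 — deliver 0→1: ·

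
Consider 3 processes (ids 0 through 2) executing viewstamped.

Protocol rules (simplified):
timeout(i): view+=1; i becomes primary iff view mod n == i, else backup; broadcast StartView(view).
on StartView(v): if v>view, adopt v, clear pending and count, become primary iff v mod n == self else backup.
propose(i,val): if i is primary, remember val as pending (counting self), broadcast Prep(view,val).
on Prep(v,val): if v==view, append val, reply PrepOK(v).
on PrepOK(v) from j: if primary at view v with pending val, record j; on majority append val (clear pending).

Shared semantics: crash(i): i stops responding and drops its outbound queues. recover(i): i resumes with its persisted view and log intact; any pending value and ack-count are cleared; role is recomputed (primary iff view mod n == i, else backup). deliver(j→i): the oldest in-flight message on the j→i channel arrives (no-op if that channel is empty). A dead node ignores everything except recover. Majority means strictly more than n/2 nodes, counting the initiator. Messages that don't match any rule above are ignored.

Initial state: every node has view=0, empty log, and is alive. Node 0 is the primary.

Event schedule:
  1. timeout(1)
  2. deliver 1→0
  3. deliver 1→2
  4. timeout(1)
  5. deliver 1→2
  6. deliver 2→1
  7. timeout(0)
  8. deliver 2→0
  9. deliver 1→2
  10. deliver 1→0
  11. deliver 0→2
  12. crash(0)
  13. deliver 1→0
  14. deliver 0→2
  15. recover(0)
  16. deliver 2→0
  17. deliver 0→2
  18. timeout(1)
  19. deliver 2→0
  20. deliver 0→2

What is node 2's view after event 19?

2

step 1 timeout(1): 1={prim,v=1,log=-}
step 2 deliver 1→0: 0={back,v=1,log=-}
step 3 deliver 1→2: 2={back,v=1,log=-}
step 4 timeout(1): 1={back,v=2,log=-}
step 5 deliver 1→2: 2={prim,v=2,log=-}
step 6 deliver 2→1: —
step 7 timeout(0): 0={back,v=2,log=-}
step 8 deliver 2→0: —
step 9 deliver 1→2: —
step 10 deliver 1→0: —
step 11 deliver 0→2: —
step 12 crash(0): 0={✗back,v=2,log=-}
step 13 deliver 1→0: —
step 14 deliver 0→2: —
step 15 recover(0): 0={back,v=2,log=-}
step 16 deliver 2→0: —
step 17 deliver 0→2: —
step 18 timeout(1): 1={back,v=3,log=-}
step 19 deliver 2→0: —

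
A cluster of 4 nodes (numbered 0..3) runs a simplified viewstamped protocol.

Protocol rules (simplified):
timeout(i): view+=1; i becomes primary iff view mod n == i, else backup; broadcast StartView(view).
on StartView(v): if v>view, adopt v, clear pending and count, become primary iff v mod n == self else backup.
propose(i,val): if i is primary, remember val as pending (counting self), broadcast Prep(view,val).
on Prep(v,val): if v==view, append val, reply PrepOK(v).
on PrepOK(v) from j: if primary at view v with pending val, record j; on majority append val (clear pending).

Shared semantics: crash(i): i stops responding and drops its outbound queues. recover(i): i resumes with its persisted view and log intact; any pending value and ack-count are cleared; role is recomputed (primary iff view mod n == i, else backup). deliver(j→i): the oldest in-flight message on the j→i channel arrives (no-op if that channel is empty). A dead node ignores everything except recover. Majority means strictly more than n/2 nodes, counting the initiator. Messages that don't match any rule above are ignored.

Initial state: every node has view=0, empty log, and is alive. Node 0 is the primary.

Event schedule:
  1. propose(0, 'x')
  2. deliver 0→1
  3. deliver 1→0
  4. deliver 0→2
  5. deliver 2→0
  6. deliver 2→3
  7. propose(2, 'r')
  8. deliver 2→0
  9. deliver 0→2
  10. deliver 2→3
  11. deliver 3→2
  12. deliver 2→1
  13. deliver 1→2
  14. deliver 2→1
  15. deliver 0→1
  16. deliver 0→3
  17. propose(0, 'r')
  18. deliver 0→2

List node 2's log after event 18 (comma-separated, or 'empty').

[1] propose(0,'x') → ∅
[2] deliver 0→1 → N1(back v0 [x])
[3] deliver 1→0 → ∅
[4] deliver 0→2 → N2(back v0 [x])
[5] deliver 2→0 → N0(prim v0 [x])
[6] deliver 2→3 → ∅
[7] propose(2,'r') → ∅
[8] deliver 2→0 → ∅
[9] deliver 0→2 → ∅
[10] deliver 2→3 → ∅
[11] deliver 3→2 → ∅
[12] deliver 2→1 → ∅
[13] deliver 1→2 → ∅
[14] deliver 2→1 → ∅
[15] deliver 0→1 → ∅
[16] deliver 0→3 → N3(back v0 [x])
[17] propose(0,'r') → ∅
[18] deliver 0→2 → N2(back v0 [x,r])

x,r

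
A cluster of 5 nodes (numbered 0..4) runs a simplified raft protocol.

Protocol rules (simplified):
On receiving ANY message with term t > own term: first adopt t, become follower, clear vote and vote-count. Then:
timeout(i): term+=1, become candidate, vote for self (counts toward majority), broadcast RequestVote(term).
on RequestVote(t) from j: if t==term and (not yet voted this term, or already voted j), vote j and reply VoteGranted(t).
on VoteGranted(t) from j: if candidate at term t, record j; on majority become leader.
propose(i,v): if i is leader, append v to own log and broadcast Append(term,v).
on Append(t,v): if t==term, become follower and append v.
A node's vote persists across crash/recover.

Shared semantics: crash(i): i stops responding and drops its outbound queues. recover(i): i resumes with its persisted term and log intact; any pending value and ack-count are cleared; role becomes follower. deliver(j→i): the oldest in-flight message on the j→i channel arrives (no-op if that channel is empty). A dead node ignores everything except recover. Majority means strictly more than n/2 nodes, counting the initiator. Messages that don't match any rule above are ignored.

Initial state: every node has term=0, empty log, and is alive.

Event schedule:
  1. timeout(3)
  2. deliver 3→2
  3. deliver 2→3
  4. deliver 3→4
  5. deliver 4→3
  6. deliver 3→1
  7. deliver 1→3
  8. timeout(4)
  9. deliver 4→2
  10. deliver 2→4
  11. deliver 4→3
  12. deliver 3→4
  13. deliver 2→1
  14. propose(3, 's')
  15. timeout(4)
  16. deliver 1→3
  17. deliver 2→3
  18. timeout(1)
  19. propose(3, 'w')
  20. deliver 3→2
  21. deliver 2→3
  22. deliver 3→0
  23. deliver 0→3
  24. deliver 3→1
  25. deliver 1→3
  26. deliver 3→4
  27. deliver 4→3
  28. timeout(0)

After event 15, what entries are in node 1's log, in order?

empty

e1 timeout(3): 3[cand,t=1,-]
e2 deliver 3→2: 2[foll,t=1,-]
e3 deliver 2→3: ·
e4 deliver 3→4: 4[foll,t=1,-]
e5 deliver 4→3: 3[lead,t=1,-]
e6 deliver 3→1: 1[foll,t=1,-]
e7 deliver 1→3: ·
e8 timeout(4): 4[cand,t=2,-]
e9 deliver 4→2: 2[foll,t=2,-]
e10 deliver 2→4: ·
e11 deliver 4→3: 3[foll,t=2,-]
e12 deliver 3→4: 4[lead,t=2,-]
e13 deliver 2→1: ·
e14 propose(3,'s'): ·
e15 timeout(4): 4[cand,t=3,-]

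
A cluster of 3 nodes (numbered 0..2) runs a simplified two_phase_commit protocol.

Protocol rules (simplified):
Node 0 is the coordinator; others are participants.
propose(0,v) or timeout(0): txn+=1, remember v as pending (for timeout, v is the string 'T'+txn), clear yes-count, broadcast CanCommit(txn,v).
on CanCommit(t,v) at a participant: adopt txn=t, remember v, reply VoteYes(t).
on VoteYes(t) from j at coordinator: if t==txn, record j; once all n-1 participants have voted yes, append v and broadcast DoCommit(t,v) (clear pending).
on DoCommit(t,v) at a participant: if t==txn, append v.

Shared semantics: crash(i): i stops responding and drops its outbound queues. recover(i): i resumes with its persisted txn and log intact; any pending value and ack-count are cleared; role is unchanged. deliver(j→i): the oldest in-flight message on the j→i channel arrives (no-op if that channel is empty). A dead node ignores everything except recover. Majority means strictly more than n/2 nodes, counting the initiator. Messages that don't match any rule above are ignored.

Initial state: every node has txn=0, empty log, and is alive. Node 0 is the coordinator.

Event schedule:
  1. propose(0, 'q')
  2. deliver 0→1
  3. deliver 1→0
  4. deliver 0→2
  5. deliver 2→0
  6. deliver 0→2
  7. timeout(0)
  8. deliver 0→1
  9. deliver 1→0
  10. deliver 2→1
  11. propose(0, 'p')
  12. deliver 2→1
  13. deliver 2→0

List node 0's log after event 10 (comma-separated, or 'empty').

e1 propose(0,'q'): 0[coor,t=1,-]
e2 deliver 0→1: 1[part,t=1,-]
e3 deliver 1→0: ·
e4 deliver 0→2: 2[part,t=1,-]
e5 deliver 2→0: 0[coor,t=1,q]
e6 deliver 0→2: 2[part,t=1,q]
e7 timeout(0): 0[coor,t=2,q]
e8 deliver 0→1: 1[part,t=1,q]
e9 deliver 1→0: ·
e10 deliver 2→1: ·

q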